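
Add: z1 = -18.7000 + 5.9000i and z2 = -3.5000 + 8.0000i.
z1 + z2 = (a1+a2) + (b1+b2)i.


Real: -18.7 - 3.5 = -22.2
Imag: 5.9 + 8 = 13.9

-22.2000 + 13.9000i


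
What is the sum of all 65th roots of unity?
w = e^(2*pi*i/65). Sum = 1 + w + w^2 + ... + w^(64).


The sum of all 65th roots of unity is 0.
Geometric series: (1 - w^65)/(1 - w) = (1-1)/(1-w) = 0 since w^65 = 1, w ≠ 1.
Alternatively: coefficient of z^64 in z^65 - 1 is 0.

0


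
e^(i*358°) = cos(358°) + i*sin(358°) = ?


cos(358°) = 0.9994
sin(358°) = -0.0349

e^(i*358°) = 0.9994 - 0.0349i


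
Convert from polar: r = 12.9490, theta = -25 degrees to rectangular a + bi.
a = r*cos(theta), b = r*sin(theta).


a = 12.9490*cos(-25°) = 12.9490*0.90631 = 11.7358
b = 12.9490*sin(-25°) = 12.9490*(-0.42262) = -5.4725

11.7358 - 5.4725i


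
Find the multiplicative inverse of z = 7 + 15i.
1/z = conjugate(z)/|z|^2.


|z|^2 = 49+225 = 274
1/z = (7 - 15i)/274

1/z = 0.0255 - 0.0547i


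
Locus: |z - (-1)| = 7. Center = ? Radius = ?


|z - z0| = r is a circle with center z0 and radius r.
Center = (-1, 0), radius = 7

Circle with center (-1, 0) and radius 7


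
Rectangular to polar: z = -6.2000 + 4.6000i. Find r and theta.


r = sqrt(38.44+21.16) = sqrt(59.6) = 7.7201
theta = atan2(4.6, -6.2) = 143.4270 degrees

r = 7.7201, theta = 143.4270 degrees


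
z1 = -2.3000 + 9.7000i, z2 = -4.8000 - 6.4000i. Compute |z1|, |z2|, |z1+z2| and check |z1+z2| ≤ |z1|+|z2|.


|z1| = sqrt((-2.3)^2 + 9.7^2) = sqrt(99.38) = 9.9690
|z2| = sqrt((-4.8)^2 + (-6.4)^2) = sqrt(64) = 8.0000
z1+z2 = -7.1000 + 3.3000i
|z1+z2| = sqrt(61.3) = 7.8294
|z1|+|z2| = 9.9690 + 8.0000 = 17.9690

|z1+z2| = 7.8294 ≤ |z1|+|z2| = 17.9690 (verified)


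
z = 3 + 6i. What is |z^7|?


|z| = sqrt(9+36) = sqrt(45) = 6.7082
|z^7| = |z|^7 = (sqrt(45))^7 = 45^3 * sqrt(45) = 91125*sqrt(45)

|z^7| = 91125*sqrt(45) ≈ 611285.0833


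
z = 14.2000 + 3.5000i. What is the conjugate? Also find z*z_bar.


z_bar = 14.2000 - 3.5000i
z*z_bar = 14.2^2 + 3.5^2 = 201.64 + 12.25 = 213.89

z_bar = 14.2000 - 3.5000i, z*z_bar = 213.89


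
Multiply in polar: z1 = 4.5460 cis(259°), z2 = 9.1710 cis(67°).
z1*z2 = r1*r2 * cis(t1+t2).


r = 4.5460 * 9.1710 = 41.6914
theta = 259° + 67° = 326° = 326° (mod 360)

41.6914 cis(326°)


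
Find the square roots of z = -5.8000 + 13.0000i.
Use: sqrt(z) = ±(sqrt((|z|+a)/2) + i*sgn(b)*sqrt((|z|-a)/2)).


|z| = sqrt(33.64+169) = 14.2352
sqrt((|z|+a)/2) = sqrt((14.2352+(-5.8))/2) = sqrt(4.2176) = 2.0537
sqrt((|z|-a)/2) = sqrt((14.2352-(-5.8))/2) = sqrt(10.0176) = 3.1651

±(2.0537 + 3.1651i) i.e. 2.0537 + 3.1651i and -2.0537 - 3.1651i


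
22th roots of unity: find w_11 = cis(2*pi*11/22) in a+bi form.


Angle = 360*11/22 = 180°
a = cos(180°) = -1.0000
b = sin(180°) = 0

-1.0000 + 0i


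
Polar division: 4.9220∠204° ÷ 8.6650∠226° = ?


r = 4.9220 / 8.6650 = 0.5680
theta = 204° - 226° = -22° = 338° (mod 360)

0.5680 cis(338°)


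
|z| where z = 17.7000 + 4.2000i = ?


|z| = sqrt(17.7^2 + 4.2^2) = sqrt(313.29 + 17.64) = sqrt(330.93) = 18.1915

|z| = 18.1915


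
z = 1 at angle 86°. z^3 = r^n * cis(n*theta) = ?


r^3 = 1^3 = 1
n*theta = 3*86° = 258° = 258° (mod 360)
a = 1*cos(258°) = -0.2079
b = 1*sin(258°) = -0.9781

1 cis(258°) = -0.2079 - 0.9781i


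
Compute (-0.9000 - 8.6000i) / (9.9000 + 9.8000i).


Conjugate of z2 = 9.9000 - 9.8000i
Numerator: (-0.9000 - 8.6000i)(9.9000 - 9.8000i) = -93.1900 - 76.3200i
Denominator: 9.9^2 + 9.8^2 = 194.05
Result = (-93.1900 - 76.3200i)/194.05

-0.4802 - 0.3933i


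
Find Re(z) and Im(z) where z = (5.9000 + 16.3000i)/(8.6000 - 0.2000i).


Multiply by conjugate: (5.9000 + 16.3000i)(8.6000 + 0.2000i) / (8.6^2 + (-0.2)^2)
Numerator real = 5.9*8.6 + 16.3*(-0.2) = 47.48
Numerator imag = 16.3*8.6 - 5.9*(-0.2) = 141.36
Denominator = 74
Re(z) = 47.48/74 = 0.6416
Im(z) = 141.36/74 = 1.9103

Re(z) = 0.6416, Im(z) = 1.9103


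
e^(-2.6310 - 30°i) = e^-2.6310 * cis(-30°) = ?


e^-2.6310 = 0.0720
cos(-30°) = 0.866
sin(-30°) = -0.5
Real = 0.0720*0.866 = 0.0624
Imag = 0.0720*(-0.5) = -0.0360

0.0624 - 0.0360i


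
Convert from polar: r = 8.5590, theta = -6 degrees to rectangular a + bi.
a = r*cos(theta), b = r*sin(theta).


a = 8.5590*cos(-6°) = 8.5590*0.99452 = 8.5121
b = 8.5590*sin(-6°) = 8.5590*(-0.10453) = -0.8947

8.5121 - 0.8947i


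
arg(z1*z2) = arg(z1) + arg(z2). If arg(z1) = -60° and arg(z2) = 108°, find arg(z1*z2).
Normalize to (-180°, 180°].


arg(z1*z2) = -60° + 108° = 48°
Normalized to (-180°, 180°]: 48°

48°


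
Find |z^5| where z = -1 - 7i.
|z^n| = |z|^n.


|z| = sqrt(1+49) = sqrt(50) = 7.0711
|z^5| = |z|^5 = (sqrt(50))^5 = 50^2 * sqrt(50) = 2500*sqrt(50)

|z^5| = 2500*sqrt(50) ≈ 17677.6695


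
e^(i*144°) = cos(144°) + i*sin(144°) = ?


cos(144°) = -0.8090
sin(144°) = 0.5878

e^(i*144°) = -0.8090 + 0.5878i


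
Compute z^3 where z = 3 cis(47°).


r^3 = 3^3 = 27
n*theta = 3*47° = 141° = 141° (mod 360)
a = 27*cos(141°) = -20.9829
b = 27*sin(141°) = 16.9917

27 cis(141°) = -20.9829 + 16.9917i


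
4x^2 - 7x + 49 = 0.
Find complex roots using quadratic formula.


disc = (-7)^2 - 4*4*49 = 49 - 784 = -735
sqrt(|disc|) = sqrt(735) = 27.1109
Real part = 7/(2*4) = 0.8750
Imag part = 27.1109/(2*4) = 3.3889

0.8750 ± 3.3889i


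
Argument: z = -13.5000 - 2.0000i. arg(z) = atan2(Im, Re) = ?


Re = -13.5, Im = -2
arg = atan2(-2, -13.5) = -171.5730 degrees

arg(z) = -171.5730 degrees


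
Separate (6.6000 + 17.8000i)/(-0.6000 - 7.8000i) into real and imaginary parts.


Multiply by conjugate: (6.6000 + 17.8000i)(-0.6000 + 7.8000i) / ((-0.6)^2 + (-7.8)^2)
Numerator real = 6.6*(-0.6) + 17.8*(-7.8) = -142.8
Numerator imag = 17.8*(-0.6) - 6.6*(-7.8) = 40.8
Denominator = 61.2
Re(z) = -142.8/61.2 = -2.3333
Im(z) = 40.8/61.2 = 0.6667

Re(z) = -2.3333, Im(z) = 0.6667


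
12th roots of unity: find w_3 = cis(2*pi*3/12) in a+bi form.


Angle = 360*3/12 = 90°
a = cos(90°) = 0
b = sin(90°) = 1.0000

0 + 1.0000i


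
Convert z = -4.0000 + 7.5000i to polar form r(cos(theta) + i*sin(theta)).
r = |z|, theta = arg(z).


r = sqrt(16+56.25) = sqrt(72.25) = 8.5000
theta = atan2(7.5, -4) = 118.0725 degrees

r = 8.5000, theta = 118.0725 degrees


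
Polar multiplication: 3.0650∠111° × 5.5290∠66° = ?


r = 3.0650 * 5.5290 = 16.9464
theta = 111° + 66° = 177° = 177° (mod 360)

16.9464 cis(177°)


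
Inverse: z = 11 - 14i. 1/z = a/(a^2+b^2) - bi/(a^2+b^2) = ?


|z|^2 = 121+196 = 317
1/z = (11 + 14i)/317

1/z = 0.0347 + 0.0442i


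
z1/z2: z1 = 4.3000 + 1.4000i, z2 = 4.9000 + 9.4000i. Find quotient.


Conjugate of z2 = 4.9000 - 9.4000i
Numerator: (4.3000 + 1.4000i)(4.9000 - 9.4000i) = 34.2300 - 33.5600i
Denominator: 4.9^2 + 9.4^2 = 112.37
Result = (34.2300 - 33.5600i)/112.37

0.3046 - 0.2987i


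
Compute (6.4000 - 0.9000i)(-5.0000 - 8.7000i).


Real = 6.4*(-5) - (-0.9)*(-8.7) = -32 - 7.83 = -39.83
Imag = 6.4*(-8.7) - (5)*(-0.9) = -55.68 + 4.5 = -51.18

-39.8300 - 51.1800i


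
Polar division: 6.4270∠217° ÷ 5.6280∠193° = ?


r = 6.4270 / 5.6280 = 1.1420
theta = 217° - 193° = 24° = 24° (mod 360)

1.1420 cis(24°)


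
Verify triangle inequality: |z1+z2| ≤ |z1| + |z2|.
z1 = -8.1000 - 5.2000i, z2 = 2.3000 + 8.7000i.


|z1| = sqrt((-8.1)^2 + (-5.2)^2) = sqrt(92.65) = 9.6255
|z2| = sqrt(2.3^2 + 8.7^2) = sqrt(80.98) = 8.9989
z1+z2 = -5.8000 + 3.5000i
|z1+z2| = sqrt(45.89) = 6.7742
|z1|+|z2| = 9.6255 + 8.9989 = 18.6244

|z1+z2| = 6.7742 ≤ |z1|+|z2| = 18.6244 (verified)


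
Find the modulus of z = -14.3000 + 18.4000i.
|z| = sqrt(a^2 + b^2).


|z| = sqrt((-14.3)^2 + 18.4^2) = sqrt(204.49 + 338.56) = sqrt(543.05) = 23.3034

|z| = 23.3034


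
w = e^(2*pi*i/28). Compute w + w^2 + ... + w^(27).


With w = e^(2*pi*i/28), all 28 of the 28th roots of unity w^0 = 1, w, ..., w^(27) sum to 0: 1 + w + ... + w^(27) = (1 - w^28)/(1 - w) = 0 since w^28 = 1, w ≠ 1.
Removing the root 1: w + w^2 + ... + w^(27) = 0 - 1 = -1

Sum = -1


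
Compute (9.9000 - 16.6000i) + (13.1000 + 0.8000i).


Real: 9.9 + 13.1 = 23
Imag: -16.6 + 0.8 = -15.8

23.0000 - 15.8000i


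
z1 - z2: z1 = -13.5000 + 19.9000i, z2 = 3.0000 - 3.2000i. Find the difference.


Real: -13.5 - 3 = -16.5
Imag: 19.9 + 3.2 = 23.1

-16.5000 + 23.1000i


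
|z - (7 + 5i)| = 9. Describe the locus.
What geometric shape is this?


|z - z0| = r is a circle with center z0 and radius r.
Center = (7, 5), radius = 9

Circle with center (7, 5) and radius 9


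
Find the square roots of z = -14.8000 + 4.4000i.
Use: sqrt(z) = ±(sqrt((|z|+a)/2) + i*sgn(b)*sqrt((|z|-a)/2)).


|z| = sqrt(219.04+19.36) = 15.4402
sqrt((|z|+a)/2) = sqrt((15.4402+(-14.8))/2) = sqrt(0.3201) = 0.5658
sqrt((|z|-a)/2) = sqrt((15.4402-(-14.8))/2) = sqrt(15.1201) = 3.8885

±(0.5658 + 3.8885i) i.e. 0.5658 + 3.8885i and -0.5658 - 3.8885i


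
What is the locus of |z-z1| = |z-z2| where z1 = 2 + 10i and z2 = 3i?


Equal distances means the locus is the perpendicular bisector of z1 and z2.
Midpoint = ((2+0)/2, (10+3)/2) = (1.0000, 6.5000)

Perpendicular bisector through (1.0000, 6.5000)


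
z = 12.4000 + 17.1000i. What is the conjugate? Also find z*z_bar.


z_bar = 12.4000 - 17.1000i
z*z_bar = 12.4^2 + 17.1^2 = 153.76 + 292.41 = 446.17

z_bar = 12.4000 - 17.1000i, z*z_bar = 446.17


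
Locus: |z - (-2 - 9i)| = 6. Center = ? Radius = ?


|z - z0| = r is a circle with center z0 and radius r.
Center = (-2, -9), radius = 6

Circle with center (-2, -9) and radius 6


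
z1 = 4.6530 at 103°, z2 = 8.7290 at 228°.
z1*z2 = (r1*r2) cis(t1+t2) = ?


r = 4.6530 * 8.7290 = 40.6160
theta = 103° + 228° = 331° = 331° (mod 360)

40.6160 cis(331°)


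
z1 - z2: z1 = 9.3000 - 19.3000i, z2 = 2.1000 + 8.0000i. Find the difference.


Real: 9.3 - 2.1 = 7.2
Imag: -19.3 - 8 = -27.3

7.2000 - 27.3000i


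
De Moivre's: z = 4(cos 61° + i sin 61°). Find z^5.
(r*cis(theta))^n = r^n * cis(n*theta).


r^5 = 4^5 = 1024
n*theta = 5*61° = 305° = 305° (mod 360)
a = 1024*cos(305°) = 587.3423
b = 1024*sin(305°) = -838.8117

1024 cis(305°) = 587.3423 - 838.8117i


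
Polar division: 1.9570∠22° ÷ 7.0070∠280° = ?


r = 1.9570 / 7.0070 = 0.2793
theta = 22° - 280° = -258° = 102° (mod 360)

0.2793 cis(102°)


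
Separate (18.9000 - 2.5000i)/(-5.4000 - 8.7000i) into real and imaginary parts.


Multiply by conjugate: (18.9000 - 2.5000i)(-5.4000 + 8.7000i) / ((-5.4)^2 + (-8.7)^2)
Numerator real = 18.9*(-5.4) - (2.5)*(-8.7) = -80.31
Numerator imag = -2.5*(-5.4) - 18.9*(-8.7) = 177.93
Denominator = 104.85
Re(z) = -80.31/104.85 = -0.7660
Im(z) = 177.93/104.85 = 1.6970

Re(z) = -0.7660, Im(z) = 1.6970


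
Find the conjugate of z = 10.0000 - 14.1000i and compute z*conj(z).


z_bar = 10.0000 + 14.1000i
z*z_bar = 10^2 + (-14.1)^2 = 100 + 198.81 = 298.81

z_bar = 10.0000 + 14.1000i, z*z_bar = 298.81


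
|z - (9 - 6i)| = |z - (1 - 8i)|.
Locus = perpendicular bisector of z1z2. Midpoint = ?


Equal distances means the locus is the perpendicular bisector of z1 and z2.
Midpoint = ((9+1)/2, (-6+(-8))/2) = (5.0000, -7.0000)

Perpendicular bisector through (5.0000, -7.0000)


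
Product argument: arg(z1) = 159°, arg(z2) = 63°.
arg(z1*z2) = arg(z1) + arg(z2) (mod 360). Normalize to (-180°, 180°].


arg(z1*z2) = 159° + 63° = 222°
Normalized to (-180°, 180°]: -138°

-138°


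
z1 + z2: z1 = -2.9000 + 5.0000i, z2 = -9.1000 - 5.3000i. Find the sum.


Real: -2.9 - 9.1 = -12
Imag: 5 - 5.3 = -0.3

-12.0000 - 0.3000i


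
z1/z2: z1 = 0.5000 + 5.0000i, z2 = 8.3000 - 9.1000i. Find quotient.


Conjugate of z2 = 8.3000 + 9.1000i
Numerator: (0.5000 + 5.0000i)(8.3000 + 9.1000i) = -41.3500 + 46.0500i
Denominator: 8.3^2 + (-9.1)^2 = 151.7
Result = (-41.3500 + 46.0500i)/151.7

-0.2726 + 0.3036i


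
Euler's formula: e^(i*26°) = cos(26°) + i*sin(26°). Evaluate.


cos(26°) = 0.8988
sin(26°) = 0.4384

e^(i*26°) = 0.8988 + 0.4384i


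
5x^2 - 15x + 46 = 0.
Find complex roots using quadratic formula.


disc = (-15)^2 - 4*5*46 = 225 - 920 = -695
sqrt(|disc|) = sqrt(695) = 26.3629
Real part = 15/(2*5) = 1.5000
Imag part = 26.3629/(2*5) = 2.6363

1.5000 ± 2.6363i


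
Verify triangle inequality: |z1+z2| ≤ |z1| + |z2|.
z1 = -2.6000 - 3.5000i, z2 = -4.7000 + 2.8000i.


|z1| = sqrt((-2.6)^2 + (-3.5)^2) = sqrt(19.01) = 4.3600
|z2| = sqrt((-4.7)^2 + 2.8^2) = sqrt(29.93) = 5.4708
z1+z2 = -7.3000 - 0.7000i
|z1+z2| = sqrt(53.78) = 7.3335
|z1|+|z2| = 4.3600 + 5.4708 = 9.8308

|z1+z2| = 7.3335 ≤ |z1|+|z2| = 9.8308 (verified)


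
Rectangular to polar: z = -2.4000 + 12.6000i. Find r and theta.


r = sqrt(5.76+158.76) = sqrt(164.52) = 12.8265
theta = atan2(12.6, -2.4) = 100.7843 degrees

r = 12.8265, theta = 100.7843 degrees


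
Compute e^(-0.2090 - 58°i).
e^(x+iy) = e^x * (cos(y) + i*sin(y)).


e^-0.2090 = 0.8114
cos(-58°) = 0.5299
sin(-58°) = -0.848
Real = 0.8114*0.5299 = 0.4300
Imag = 0.8114*(-0.848) = -0.6881

0.4300 - 0.6881i


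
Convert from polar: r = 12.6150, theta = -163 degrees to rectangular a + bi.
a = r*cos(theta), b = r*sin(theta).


a = 12.6150*cos(-163°) = 12.6150*(-0.956305) = -12.0638
b = 12.6150*sin(-163°) = 12.6150*(-0.292372) = -3.6883

-12.0638 - 3.6883i


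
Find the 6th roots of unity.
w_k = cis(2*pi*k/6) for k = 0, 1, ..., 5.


The 6th roots of unity are cis(360k/6°) for k=0..5
Angle step = 360/6 = 60°
Primitive root: cis(60°)
Primitive root = 0.5000 + 0.8660i

6 roots at angles: 0°, 60°, 120°, 180°, 240°, 300°


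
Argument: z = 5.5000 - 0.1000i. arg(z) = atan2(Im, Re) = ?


Re = 5.5, Im = -0.1
arg = atan2(-0.1, 5.5) = -1.0416 degrees

arg(z) = -1.0416 degrees


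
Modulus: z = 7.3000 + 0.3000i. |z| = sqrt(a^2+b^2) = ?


|z| = sqrt(7.3^2 + 0.3^2) = sqrt(53.29 + 0.09) = sqrt(53.38) = 7.3062

|z| = 7.3062


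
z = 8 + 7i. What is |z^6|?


|z| = sqrt(64+49) = sqrt(113) = 10.6301
|z^6| = |z|^6 = (sqrt(113))^6 = 113^3 = 1442897

|z^6| = 1442897


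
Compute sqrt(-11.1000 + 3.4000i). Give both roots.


|z| = sqrt(123.21+11.56) = 11.6090
sqrt((|z|+a)/2) = sqrt((11.6090+(-11.1))/2) = sqrt(0.2545) = 0.5045
sqrt((|z|-a)/2) = sqrt((11.6090-(-11.1))/2) = sqrt(11.3545) = 3.3696

±(0.5045 + 3.3696i) i.e. 0.5045 + 3.3696i and -0.5045 - 3.3696i


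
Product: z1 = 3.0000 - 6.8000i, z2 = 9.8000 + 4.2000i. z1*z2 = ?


Real = 3*9.8 - (-6.8)*4.2 = 29.4 - (-28.56) = 57.96
Imag = 3*4.2 + 9.8*(-6.8) = 12.6 - (66.64) = -54.04

57.9600 - 54.0400i


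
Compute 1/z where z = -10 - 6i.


|z|^2 = 100+36 = 136
1/z = (-10 + 6i)/136

1/z = -0.0735 + 0.0441i


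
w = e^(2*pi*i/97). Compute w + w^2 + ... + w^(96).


With w = e^(2*pi*i/97), all 97 of the 97th roots of unity w^0 = 1, w, ..., w^(96) sum to 0: 1 + w + ... + w^(96) = (1 - w^97)/(1 - w) = 0 since w^97 = 1, w ≠ 1.
Removing the root 1: w + w^2 + ... + w^(96) = 0 - 1 = -1

Sum = -1


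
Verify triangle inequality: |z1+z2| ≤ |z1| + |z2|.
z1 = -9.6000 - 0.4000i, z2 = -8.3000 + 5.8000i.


|z1| = sqrt((-9.6)^2 + (-0.4)^2) = sqrt(92.32) = 9.6083
|z2| = sqrt((-8.3)^2 + 5.8^2) = sqrt(102.53) = 10.1257
z1+z2 = -17.9000 + 5.4000i
|z1+z2| = sqrt(349.57) = 18.6968
|z1|+|z2| = 9.6083 + 10.1257 = 19.7340

|z1+z2| = 18.6968 ≤ |z1|+|z2| = 19.7340 (verified)


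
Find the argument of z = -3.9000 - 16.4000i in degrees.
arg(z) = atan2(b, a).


Re = -3.9, Im = -16.4
arg = atan2(-16.4, -3.9) = -103.3768 degrees

arg(z) = -103.3768 degrees


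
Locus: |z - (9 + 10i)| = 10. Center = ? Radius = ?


|z - z0| = r is a circle with center z0 and radius r.
Center = (9, 10), radius = 10

Circle with center (9, 10) and radius 10


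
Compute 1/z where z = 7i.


|z|^2 = 0+49 = 49
1/z = (0 - 7i)/49

1/z = 0 - 0.1429i


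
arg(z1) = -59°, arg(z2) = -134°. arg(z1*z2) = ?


arg(z1*z2) = -59° - 134° = -193°
Normalized to (-180°, 180°]: 167°

167°


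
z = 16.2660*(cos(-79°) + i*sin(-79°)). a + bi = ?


a = 16.2660*cos(-79°) = 16.2660*0.19081 = 3.1037
b = 16.2660*sin(-79°) = 16.2660*(-0.981627) = -15.9671

3.1037 - 15.9671i


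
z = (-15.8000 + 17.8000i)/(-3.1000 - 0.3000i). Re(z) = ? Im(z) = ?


Multiply by conjugate: (-15.8000 + 17.8000i)(-3.1000 + 0.3000i) / ((-3.1)^2 + (-0.3)^2)
Numerator real = -15.8*(-3.1) + 17.8*(-0.3) = 43.64
Numerator imag = 17.8*(-3.1) - (-15.8)*(-0.3) = -59.92
Denominator = 9.7
Re(z) = 43.64/9.7 = 4.4990
Im(z) = -59.92/9.7 = -6.1773

Re(z) = 4.4990, Im(z) = -6.1773


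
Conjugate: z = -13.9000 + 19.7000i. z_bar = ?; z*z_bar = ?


z_bar = -13.9000 - 19.7000i
z*z_bar = (-13.9)^2 + 19.7^2 = 193.21 + 388.09 = 581.3

z_bar = -13.9000 - 19.7000i, z*z_bar = 581.3


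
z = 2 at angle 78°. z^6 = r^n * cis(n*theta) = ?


r^6 = 2^6 = 64
n*theta = 6*78° = 468° = 108° (mod 360)
a = 64*cos(108°) = -19.7771
b = 64*sin(108°) = 60.8676

64 cis(108°) = -19.7771 + 60.8676i


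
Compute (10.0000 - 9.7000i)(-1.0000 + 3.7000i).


Real = 10*(-1) - (-9.7)*3.7 = -10 - (-35.89) = 25.89
Imag = 10*3.7 - (1)*(-9.7) = 37 + 9.7 = 46.7

25.8900 + 46.7000i


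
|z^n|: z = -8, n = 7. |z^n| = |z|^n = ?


|z| = sqrt(64+0) = sqrt(64) = 8
|z^7| = |z|^7 = 8^7 = 2097152

|z^7| = 2097152


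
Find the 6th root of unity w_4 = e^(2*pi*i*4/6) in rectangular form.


Angle = 360*4/6 = 240°
a = cos(240°) = -0.5000
b = sin(240°) = -0.8660

-0.5000 - 0.8660i


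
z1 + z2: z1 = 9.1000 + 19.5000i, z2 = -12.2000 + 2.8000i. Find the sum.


Real: 9.1 - 12.2 = -3.1
Imag: 19.5 + 2.8 = 22.3

-3.1000 + 22.3000i


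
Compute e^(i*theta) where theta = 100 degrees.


cos(100°) = -0.1736
sin(100°) = 0.9848

e^(i*100°) = -0.1736 + 0.9848i


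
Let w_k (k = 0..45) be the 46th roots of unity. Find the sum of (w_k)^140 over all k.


The roots are w_k = w^k with w = e^(2*pi*i/46), and (w^k)^140 = (w^140)^k.
So S = 1 + u + u^2 + ... + u^(45) with u = w^140.
140 = 3*46 + 2, so 140 is not a multiple of 46: u = (w^46)^3 * w^2 = w^2 ≠ 1 (w is a primitive 46th root), while u^46 = (w^46)^140 = 1.
Geometric series: S = (1 - u^46)/(1 - u) = (1 - 1)/(1 - u) = 0

S = 0


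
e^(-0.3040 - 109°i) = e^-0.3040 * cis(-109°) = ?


e^-0.3040 = 0.7379
cos(-109°) = -0.32557
sin(-109°) = -0.9455
Real = 0.7379*(-0.32557) = -0.2402
Imag = 0.7379*(-0.9455) = -0.6977

-0.2402 - 0.6977i


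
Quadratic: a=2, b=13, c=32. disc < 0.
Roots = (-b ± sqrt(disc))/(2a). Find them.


disc = 13^2 - 4*2*32 = 169 - 256 = -87
sqrt(|disc|) = sqrt(87) = 9.3274
Real part = -13/(2*2) = -3.2500
Imag part = 9.3274/(2*2) = 2.3318

-3.2500 ± 2.3318i


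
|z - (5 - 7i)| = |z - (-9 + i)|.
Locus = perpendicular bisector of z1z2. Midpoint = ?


Equal distances means the locus is the perpendicular bisector of z1 and z2.
Midpoint = ((5+(-9))/2, (-7+1)/2) = (-2.0000, -3.0000)

Perpendicular bisector through (-2.0000, -3.0000)


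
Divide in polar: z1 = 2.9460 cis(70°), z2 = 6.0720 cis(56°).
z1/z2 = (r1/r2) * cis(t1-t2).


r = 2.9460 / 6.0720 = 0.4852
theta = 70° - 56° = 14° = 14° (mod 360)

0.4852 cis(14°)


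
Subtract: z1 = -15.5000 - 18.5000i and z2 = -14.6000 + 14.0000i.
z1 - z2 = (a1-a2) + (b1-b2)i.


Real: -15.5 + 14.6 = -0.9
Imag: -18.5 - 14 = -32.5

-0.9000 - 32.5000i


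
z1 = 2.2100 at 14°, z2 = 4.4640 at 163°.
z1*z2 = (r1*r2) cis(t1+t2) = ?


r = 2.2100 * 4.4640 = 9.8654
theta = 14° + 163° = 177° = 177° (mod 360)

9.8654 cis(177°)


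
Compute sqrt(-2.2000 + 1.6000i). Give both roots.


|z| = sqrt(4.84+2.56) = 2.7203
sqrt((|z|+a)/2) = sqrt((2.7203+(-2.2))/2) = sqrt(0.2601) = 0.5100
sqrt((|z|-a)/2) = sqrt((2.7203-(-2.2))/2) = sqrt(2.4601) = 1.5685

±(0.5100 + 1.5685i) i.e. 0.5100 + 1.5685i and -0.5100 - 1.5685i


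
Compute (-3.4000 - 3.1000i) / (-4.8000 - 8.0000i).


Conjugate of z2 = -4.8000 + 8.0000i
Numerator: (-3.4000 - 3.1000i)(-4.8000 + 8.0000i) = 41.1200 - 12.3200i
Denominator: (-4.8)^2 + (-8)^2 = 87.04
Result = (41.1200 - 12.3200i)/87.04

0.4724 - 0.1415i


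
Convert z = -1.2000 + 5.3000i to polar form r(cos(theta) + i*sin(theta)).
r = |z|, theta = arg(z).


r = sqrt(1.44+28.09) = sqrt(29.53) = 5.4342
theta = atan2(5.3, -1.2) = 102.7575 degrees

r = 5.4342, theta = 102.7575 degrees


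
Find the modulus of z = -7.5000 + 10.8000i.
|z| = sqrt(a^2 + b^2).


|z| = sqrt((-7.5)^2 + 10.8^2) = sqrt(56.25 + 116.64) = sqrt(172.89) = 13.1488

|z| = 13.1488


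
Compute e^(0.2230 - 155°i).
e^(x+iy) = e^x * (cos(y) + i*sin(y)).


e^0.2230 = 1.2498
cos(-155°) = -0.9063
sin(-155°) = -0.4226
Real = 1.2498*(-0.9063) = -1.1327
Imag = 1.2498*(-0.4226) = -0.5282

-1.1327 - 0.5282i


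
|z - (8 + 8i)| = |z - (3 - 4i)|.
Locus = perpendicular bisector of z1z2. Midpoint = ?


Equal distances means the locus is the perpendicular bisector of z1 and z2.
Midpoint = ((8+3)/2, (8+(-4))/2) = (5.5000, 2.0000)

Perpendicular bisector through (5.5000, 2.0000)


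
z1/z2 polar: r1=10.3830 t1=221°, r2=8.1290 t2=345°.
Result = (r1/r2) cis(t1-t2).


r = 10.3830 / 8.1290 = 1.2773
theta = 221° - 345° = -124° = 236° (mod 360)

1.2773 cis(236°)


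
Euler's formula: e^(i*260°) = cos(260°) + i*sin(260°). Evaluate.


cos(260°) = -0.1736
sin(260°) = -0.9848

e^(i*260°) = -0.1736 - 0.9848i


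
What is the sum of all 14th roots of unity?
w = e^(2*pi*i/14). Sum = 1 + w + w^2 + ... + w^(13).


The sum of all 14th roots of unity is 0.
Geometric series: (1 - w^14)/(1 - w) = (1-1)/(1-w) = 0 since w^14 = 1, w ≠ 1.
Alternatively: coefficient of z^13 in z^14 - 1 is 0.

0


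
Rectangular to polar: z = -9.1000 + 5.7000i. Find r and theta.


r = sqrt(82.81+32.49) = sqrt(115.3) = 10.7378
theta = atan2(5.7, -9.1) = 147.9381 degrees

r = 10.7378, theta = 147.9381 degrees


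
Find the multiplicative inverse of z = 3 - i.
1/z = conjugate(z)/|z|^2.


|z|^2 = 9+1 = 10
1/z = (3 + 1i)/10

1/z = 0.3000 + 0.1000i


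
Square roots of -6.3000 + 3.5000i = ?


|z| = sqrt(39.69+12.25) = 7.2069
sqrt((|z|+a)/2) = sqrt((7.2069+(-6.3))/2) = sqrt(0.4535) = 0.6734
sqrt((|z|-a)/2) = sqrt((7.2069-(-6.3))/2) = sqrt(6.7535) = 2.5987

±(0.6734 + 2.5987i) i.e. 0.6734 + 2.5987i and -0.6734 - 2.5987i


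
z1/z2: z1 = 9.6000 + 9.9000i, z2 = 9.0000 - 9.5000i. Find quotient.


Conjugate of z2 = 9.0000 + 9.5000i
Numerator: (9.6000 + 9.9000i)(9.0000 + 9.5000i) = -7.6500 + 180.3000i
Denominator: 9^2 + (-9.5)^2 = 171.25
Result = (-7.6500 + 180.3000i)/171.25

-0.0447 + 1.0528i


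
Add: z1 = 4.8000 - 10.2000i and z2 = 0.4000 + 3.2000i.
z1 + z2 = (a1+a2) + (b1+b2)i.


Real: 4.8 + 0.4 = 5.2
Imag: -10.2 + 3.2 = -7

5.2000 - 7.0000i


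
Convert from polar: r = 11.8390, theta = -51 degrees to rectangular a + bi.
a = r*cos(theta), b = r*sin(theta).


a = 11.8390*cos(-51°) = 11.8390*0.62932 = 7.4505
b = 11.8390*sin(-51°) = 11.8390*(-0.777146) = -9.2006

7.4505 - 9.2006i


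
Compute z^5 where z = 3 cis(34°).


r^5 = 3^5 = 243
n*theta = 5*34° = 170° = 170° (mod 360)
a = 243*cos(170°) = -239.3083
b = 243*sin(170°) = 42.1965

243 cis(170°) = -239.3083 + 42.1965i


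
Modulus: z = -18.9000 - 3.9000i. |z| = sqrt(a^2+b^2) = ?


|z| = sqrt((-18.9)^2 + (-3.9)^2) = sqrt(357.21 + 15.21) = sqrt(372.42) = 19.2982

|z| = 19.2982


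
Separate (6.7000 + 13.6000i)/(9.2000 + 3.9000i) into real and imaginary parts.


Multiply by conjugate: (6.7000 + 13.6000i)(9.2000 - 3.9000i) / (9.2^2 + 3.9^2)
Numerator real = 6.7*9.2 + 13.6*3.9 = 114.68
Numerator imag = 13.6*9.2 - 6.7*3.9 = 98.99
Denominator = 99.85
Re(z) = 114.68/99.85 = 1.1485
Im(z) = 98.99/99.85 = 0.9914

Re(z) = 1.1485, Im(z) = 0.9914


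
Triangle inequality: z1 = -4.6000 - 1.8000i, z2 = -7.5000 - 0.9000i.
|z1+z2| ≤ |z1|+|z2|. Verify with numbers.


|z1| = sqrt((-4.6)^2 + (-1.8)^2) = sqrt(24.4) = 4.9396
|z2| = sqrt((-7.5)^2 + (-0.9)^2) = sqrt(57.06) = 7.5538
z1+z2 = -12.1000 - 2.7000i
|z1+z2| = sqrt(153.7) = 12.3976
|z1|+|z2| = 4.9396 + 7.5538 = 12.4934

|z1+z2| = 12.3976 ≤ |z1|+|z2| = 12.4934 (verified)


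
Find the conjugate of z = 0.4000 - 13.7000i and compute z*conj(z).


z_bar = 0.4000 + 13.7000i
z*z_bar = 0.4^2 + (-13.7)^2 = 0.16 + 187.69 = 187.85

z_bar = 0.4000 + 13.7000i, z*z_bar = 187.85


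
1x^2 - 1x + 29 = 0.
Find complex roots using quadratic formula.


disc = (-1)^2 - 4*1*29 = 1 - 116 = -115
sqrt(|disc|) = sqrt(115) = 10.7238
Real part = 1/(2*1) = 0.5000
Imag part = 10.7238/(2*1) = 5.3619

0.5000 ± 5.3619i


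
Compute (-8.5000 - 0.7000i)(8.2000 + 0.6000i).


Real = -8.5*8.2 - (-0.7)*0.6 = -69.7 - (-0.42) = -69.28
Imag = -8.5*0.6 + 8.2*(-0.7) = -5.1 - (5.74) = -10.84

-69.2800 - 10.8400i


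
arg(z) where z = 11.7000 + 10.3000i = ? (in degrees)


Re = 11.7, Im = 10.3
arg = atan2(10.3, 11.7) = 41.3588 degrees

arg(z) = 41.3588 degrees


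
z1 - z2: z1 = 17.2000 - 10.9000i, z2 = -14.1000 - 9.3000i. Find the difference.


Real: 17.2 + 14.1 = 31.3
Imag: -10.9 + 9.3 = -1.6

31.3000 - 1.6000i


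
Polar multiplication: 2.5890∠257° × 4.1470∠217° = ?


r = 2.5890 * 4.1470 = 10.7366
theta = 257° + 217° = 474° = 114° (mod 360)

10.7366 cis(114°)


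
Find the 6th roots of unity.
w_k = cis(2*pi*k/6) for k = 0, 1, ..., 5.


The 6th roots of unity are cis(360k/6°) for k=0..5
Angle step = 360/6 = 60°
Primitive root: cis(60°)
Primitive root = 0.5000 + 0.8660i

6 roots at angles: 0°, 60°, 120°, 180°, 240°, 300°


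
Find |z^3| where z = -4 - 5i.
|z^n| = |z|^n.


|z| = sqrt(16+25) = sqrt(41) = 6.4031
|z^3| = |z|^3 = (sqrt(41))^3 = 41*sqrt(41)

|z^3| = 41*sqrt(41) ≈ 262.5281


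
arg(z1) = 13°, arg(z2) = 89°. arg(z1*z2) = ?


arg(z1*z2) = 13° + 89° = 102°
Normalized to (-180°, 180°]: 102°

102°


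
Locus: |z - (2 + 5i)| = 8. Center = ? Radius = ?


|z - z0| = r is a circle with center z0 and radius r.
Center = (2, 5), radius = 8

Circle with center (2, 5) and radius 8


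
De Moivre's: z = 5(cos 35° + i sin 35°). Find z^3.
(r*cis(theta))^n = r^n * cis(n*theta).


r^3 = 5^3 = 125
n*theta = 3*35° = 105° = 105° (mod 360)
a = 125*cos(105°) = -32.3524
b = 125*sin(105°) = 120.7407

125 cis(105°) = -32.3524 + 120.7407i


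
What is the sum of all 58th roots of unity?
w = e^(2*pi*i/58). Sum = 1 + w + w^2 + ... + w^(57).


The sum of all 58th roots of unity is 0.
Geometric series: (1 - w^58)/(1 - w) = (1-1)/(1-w) = 0 since w^58 = 1, w ≠ 1.
Alternatively: coefficient of z^57 in z^58 - 1 is 0.

0


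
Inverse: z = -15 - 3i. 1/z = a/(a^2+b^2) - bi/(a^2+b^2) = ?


|z|^2 = 225+9 = 234
1/z = (-15 + 3i)/234

1/z = -0.0641 + 0.0128i


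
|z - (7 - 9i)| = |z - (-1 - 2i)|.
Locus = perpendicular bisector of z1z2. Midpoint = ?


Equal distances means the locus is the perpendicular bisector of z1 and z2.
Midpoint = ((7+(-1))/2, (-9+(-2))/2) = (3.0000, -5.5000)

Perpendicular bisector through (3.0000, -5.5000)


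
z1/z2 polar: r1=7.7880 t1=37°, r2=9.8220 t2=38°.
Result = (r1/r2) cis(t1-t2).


r = 7.7880 / 9.8220 = 0.7929
theta = 37° - 38° = -1° = 359° (mod 360)

0.7929 cis(359°)


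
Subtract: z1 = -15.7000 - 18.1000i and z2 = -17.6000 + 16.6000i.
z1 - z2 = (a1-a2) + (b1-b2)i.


Real: -15.7 + 17.6 = 1.9
Imag: -18.1 - 16.6 = -34.7

1.9000 - 34.7000i


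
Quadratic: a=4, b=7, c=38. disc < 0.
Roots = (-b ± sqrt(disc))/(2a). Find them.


disc = 7^2 - 4*4*38 = 49 - 608 = -559
sqrt(|disc|) = sqrt(559) = 23.6432
Real part = -7/(2*4) = -0.8750
Imag part = 23.6432/(2*4) = 2.9554

-0.8750 ± 2.9554i


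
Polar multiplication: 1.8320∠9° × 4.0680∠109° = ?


r = 1.8320 * 4.0680 = 7.4526
theta = 9° + 109° = 118° = 118° (mod 360)

7.4526 cis(118°)


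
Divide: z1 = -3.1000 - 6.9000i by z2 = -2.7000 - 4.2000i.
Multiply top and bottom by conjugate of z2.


Conjugate of z2 = -2.7000 + 4.2000i
Numerator: (-3.1000 - 6.9000i)(-2.7000 + 4.2000i) = 37.3500 + 5.6100i
Denominator: (-2.7)^2 + (-4.2)^2 = 24.93
Result = (37.3500 + 5.6100i)/24.93

1.4982 + 0.2250i


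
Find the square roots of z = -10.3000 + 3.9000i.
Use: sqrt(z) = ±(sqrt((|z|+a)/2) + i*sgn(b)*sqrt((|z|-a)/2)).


|z| = sqrt(106.09+15.21) = 11.0136
sqrt((|z|+a)/2) = sqrt((11.0136+(-10.3))/2) = sqrt(0.3568) = 0.5973
sqrt((|z|-a)/2) = sqrt((11.0136-(-10.3))/2) = sqrt(10.6568) = 3.2645

±(0.5973 + 3.2645i) i.e. 0.5973 + 3.2645i and -0.5973 - 3.2645i


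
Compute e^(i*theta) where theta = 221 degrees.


cos(221°) = -0.7547
sin(221°) = -0.6561

e^(i*221°) = -0.7547 - 0.6561i


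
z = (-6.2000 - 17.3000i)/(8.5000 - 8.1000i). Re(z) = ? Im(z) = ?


Multiply by conjugate: (-6.2000 - 17.3000i)(8.5000 + 8.1000i) / (8.5^2 + (-8.1)^2)
Numerator real = -6.2*8.5 - (17.3)*(-8.1) = 87.43
Numerator imag = -17.3*8.5 - (-6.2)*(-8.1) = -197.27
Denominator = 137.86
Re(z) = 87.43/137.86 = 0.6342
Im(z) = -197.27/137.86 = -1.4309

Re(z) = 0.6342, Im(z) = -1.4309


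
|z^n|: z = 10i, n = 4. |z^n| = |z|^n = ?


|z| = sqrt(0+100) = sqrt(100) = 10
|z^4| = |z|^4 = 10^4 = 10000

|z^4| = 10000


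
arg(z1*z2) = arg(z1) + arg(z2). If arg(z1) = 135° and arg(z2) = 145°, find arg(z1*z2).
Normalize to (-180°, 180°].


arg(z1*z2) = 135° + 145° = 280°
Normalized to (-180°, 180°]: -80°

-80°


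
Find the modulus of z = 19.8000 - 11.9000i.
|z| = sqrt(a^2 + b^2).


|z| = sqrt(19.8^2 + (-11.9)^2) = sqrt(392.04 + 141.61) = sqrt(533.65) = 23.1009

|z| = 23.1009


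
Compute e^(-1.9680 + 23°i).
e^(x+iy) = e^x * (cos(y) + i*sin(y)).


e^-1.9680 = 0.1397
cos(23°) = 0.9205
sin(23°) = 0.3907
Real = 0.1397*0.9205 = 0.1286
Imag = 0.1397*0.3907 = 0.0546

0.1286 + 0.0546i


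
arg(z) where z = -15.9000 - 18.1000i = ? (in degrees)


Re = -15.9, Im = -18.1
arg = atan2(-18.1, -15.9) = -131.2978 degrees

arg(z) = -131.2978 degrees


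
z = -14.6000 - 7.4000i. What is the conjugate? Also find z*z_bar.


z_bar = -14.6000 + 7.4000i
z*z_bar = (-14.6)^2 + (-7.4)^2 = 213.16 + 54.76 = 267.92

z_bar = -14.6000 + 7.4000i, z*z_bar = 267.92


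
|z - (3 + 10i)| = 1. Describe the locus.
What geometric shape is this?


|z - z0| = r is a circle with center z0 and radius r.
Center = (3, 10), radius = 1

Circle with center (3, 10) and radius 1


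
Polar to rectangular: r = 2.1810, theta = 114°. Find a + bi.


a = 2.1810*cos(114°) = 2.1810*(-0.40674) = -0.8871
b = 2.1810*sin(114°) = 2.1810*0.913545 = 1.9924

-0.8871 + 1.9924i


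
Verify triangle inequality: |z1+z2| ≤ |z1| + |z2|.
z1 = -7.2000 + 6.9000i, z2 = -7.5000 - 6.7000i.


|z1| = sqrt((-7.2)^2 + 6.9^2) = sqrt(99.45) = 9.9725
|z2| = sqrt((-7.5)^2 + (-6.7)^2) = sqrt(101.14) = 10.0568
z1+z2 = -14.7000 + 0.2000i
|z1+z2| = sqrt(216.13) = 14.7014
|z1|+|z2| = 9.9725 + 10.0568 = 20.0293

|z1+z2| = 14.7014 ≤ |z1|+|z2| = 20.0293 (verified)


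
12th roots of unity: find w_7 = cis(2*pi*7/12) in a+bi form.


Angle = 360*7/12 = 210°
a = cos(210°) = -0.8660
b = sin(210°) = -0.5000

-0.8660 - 0.5000i


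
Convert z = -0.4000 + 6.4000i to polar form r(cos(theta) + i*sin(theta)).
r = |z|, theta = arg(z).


r = sqrt(0.16+40.96) = sqrt(41.12) = 6.4125
theta = atan2(6.4, -0.4) = 93.5763 degrees

r = 6.4125, theta = 93.5763 degrees


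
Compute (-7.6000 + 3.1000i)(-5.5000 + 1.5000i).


Real = -7.6*(-5.5) - 3.1*1.5 = 41.8 - 4.65 = 37.15
Imag = -7.6*1.5 - (5.5)*3.1 = -11.4 - (17.05) = -28.45

37.1500 - 28.4500i


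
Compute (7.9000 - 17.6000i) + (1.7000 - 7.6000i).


Real: 7.9 + 1.7 = 9.6
Imag: -17.6 - 7.6 = -25.2

9.6000 - 25.2000i


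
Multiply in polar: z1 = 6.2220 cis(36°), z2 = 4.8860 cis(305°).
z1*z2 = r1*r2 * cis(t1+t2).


r = 6.2220 * 4.8860 = 30.4007
theta = 36° + 305° = 341° = 341° (mod 360)

30.4007 cis(341°)


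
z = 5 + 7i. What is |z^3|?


|z| = sqrt(25+49) = sqrt(74) = 8.6023
|z^3| = |z|^3 = (sqrt(74))^3 = 74*sqrt(74)

|z^3| = 74*sqrt(74) ≈ 636.5721


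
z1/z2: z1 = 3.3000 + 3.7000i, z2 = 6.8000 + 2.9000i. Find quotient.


Conjugate of z2 = 6.8000 - 2.9000i
Numerator: (3.3000 + 3.7000i)(6.8000 - 2.9000i) = 33.1700 + 15.5900i
Denominator: 6.8^2 + 2.9^2 = 54.65
Result = (33.1700 + 15.5900i)/54.65

0.6070 + 0.2853i


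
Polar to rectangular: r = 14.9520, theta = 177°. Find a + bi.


a = 14.9520*cos(177°) = 14.9520*(-0.99863) = -14.9315
b = 14.9520*sin(177°) = 14.9520*0.052336 = 0.7825

-14.9315 + 0.7825i


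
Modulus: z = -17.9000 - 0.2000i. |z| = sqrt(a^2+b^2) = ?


|z| = sqrt((-17.9)^2 + (-0.2)^2) = sqrt(320.41 + 0.04) = sqrt(320.45) = 17.9011

|z| = 17.9011


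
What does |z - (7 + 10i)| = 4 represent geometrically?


|z - z0| = r is a circle with center z0 and radius r.
Center = (7, 10), radius = 4

Circle with center (7, 10) and radius 4


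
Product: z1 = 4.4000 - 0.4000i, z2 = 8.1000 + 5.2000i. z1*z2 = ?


Real = 4.4*8.1 - (-0.4)*5.2 = 35.64 - (-2.08) = 37.72
Imag = 4.4*5.2 + 8.1*(-0.4) = 22.88 - (3.24) = 19.64

37.7200 + 19.6400i


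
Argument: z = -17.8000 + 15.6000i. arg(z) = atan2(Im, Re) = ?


Re = -17.8, Im = 15.6
arg = atan2(15.6, -17.8) = 138.7685 degrees

arg(z) = 138.7685 degrees


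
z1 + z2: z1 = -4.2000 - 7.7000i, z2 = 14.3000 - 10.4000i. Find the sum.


Real: -4.2 + 14.3 = 10.1
Imag: -7.7 - 10.4 = -18.1

10.1000 - 18.1000i


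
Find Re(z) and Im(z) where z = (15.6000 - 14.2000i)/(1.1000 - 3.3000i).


Multiply by conjugate: (15.6000 - 14.2000i)(1.1000 + 3.3000i) / (1.1^2 + (-3.3)^2)
Numerator real = 15.6*1.1 - (14.2)*(-3.3) = 64.02
Numerator imag = -14.2*1.1 - 15.6*(-3.3) = 35.86
Denominator = 12.1
Re(z) = 64.02/12.1 = 5.2909
Im(z) = 35.86/12.1 = 2.9636

Re(z) = 5.2909, Im(z) = 2.9636


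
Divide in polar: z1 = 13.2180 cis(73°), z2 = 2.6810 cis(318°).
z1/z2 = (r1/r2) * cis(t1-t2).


r = 13.2180 / 2.6810 = 4.9302
theta = 73° - 318° = -245° = 115° (mod 360)

4.9302 cis(115°)


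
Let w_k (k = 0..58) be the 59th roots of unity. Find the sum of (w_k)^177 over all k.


The roots are w_k = w^k with w = e^(2*pi*i/59), and (w^k)^177 = (w^177)^k.
So S = 1 + u + u^2 + ... + u^(58) with u = w^177.
177 = 3*59 + 0, so 177 is a multiple of 59 and u = (w^59)^3 = 1.
Every one of the 59 terms equals 1: S = 59

S = 59


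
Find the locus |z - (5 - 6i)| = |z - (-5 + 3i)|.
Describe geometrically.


Equal distances means the locus is the perpendicular bisector of z1 and z2.
Midpoint = ((5+(-5))/2, (-6+3)/2) = (0, -1.5000)

Perpendicular bisector through (0, -1.5000)


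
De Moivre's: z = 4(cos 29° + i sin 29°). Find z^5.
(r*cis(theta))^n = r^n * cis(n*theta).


r^5 = 4^5 = 1024
n*theta = 5*29° = 145° = 145° (mod 360)
a = 1024*cos(145°) = -838.8117
b = 1024*sin(145°) = 587.3423

1024 cis(145°) = -838.8117 + 587.3423i


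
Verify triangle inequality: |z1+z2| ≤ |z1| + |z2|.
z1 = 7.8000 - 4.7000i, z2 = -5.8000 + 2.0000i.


|z1| = sqrt(7.8^2 + (-4.7)^2) = sqrt(82.93) = 9.1066
|z2| = sqrt((-5.8)^2 + 2^2) = sqrt(37.64) = 6.1351
z1+z2 = 2.0000 - 2.7000i
|z1+z2| = sqrt(11.29) = 3.3601
|z1|+|z2| = 9.1066 + 6.1351 = 15.2417

|z1+z2| = 3.3601 ≤ |z1|+|z2| = 15.2417 (verified)


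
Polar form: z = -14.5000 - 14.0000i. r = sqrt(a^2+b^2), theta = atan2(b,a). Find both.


r = sqrt(210.25+196) = sqrt(406.25) = 20.1556
theta = atan2(-14, -14.5) = -136.0051 degrees

r = 20.1556, theta = -136.0051 degrees


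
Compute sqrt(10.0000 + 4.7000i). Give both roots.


|z| = sqrt(100+22.09) = 11.0494
sqrt((|z|+a)/2) = sqrt((11.0494+10)/2) = sqrt(10.5247) = 3.2442
sqrt((|z|-a)/2) = sqrt((11.0494-10)/2) = sqrt(0.5247) = 0.7244

±(3.2442 + 0.7244i) i.e. 3.2442 + 0.7244i and -3.2442 - 0.7244i


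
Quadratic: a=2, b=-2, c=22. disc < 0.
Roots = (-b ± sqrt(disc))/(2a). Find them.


disc = (-2)^2 - 4*2*22 = 4 - 176 = -172
sqrt(|disc|) = sqrt(172) = 13.1149
Real part = 2/(2*2) = 0.5000
Imag part = 13.1149/(2*2) = 3.2787

0.5000 ± 3.2787i


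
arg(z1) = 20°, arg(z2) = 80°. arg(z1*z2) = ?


arg(z1*z2) = 20° + 80° = 100°
Normalized to (-180°, 180°]: 100°

100°


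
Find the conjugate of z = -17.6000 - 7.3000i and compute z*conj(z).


z_bar = -17.6000 + 7.3000i
z*z_bar = (-17.6)^2 + (-7.3)^2 = 309.76 + 53.29 = 363.05

z_bar = -17.6000 + 7.3000i, z*z_bar = 363.05


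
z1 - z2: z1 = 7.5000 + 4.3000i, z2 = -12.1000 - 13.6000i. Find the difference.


Real: 7.5 + 12.1 = 19.6
Imag: 4.3 + 13.6 = 17.9

19.6000 + 17.9000i


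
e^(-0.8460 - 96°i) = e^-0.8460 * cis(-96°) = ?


e^-0.8460 = 0.42913
cos(-96°) = -0.10453
sin(-96°) = -0.9945
Real = 0.42913*(-0.10453) = -0.0449
Imag = 0.42913*(-0.9945) = -0.4268

-0.0449 - 0.4268i


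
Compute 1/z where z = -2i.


|z|^2 = 0+4 = 4
1/z = (0 + 2i)/4

1/z = 0 + 0.5000i


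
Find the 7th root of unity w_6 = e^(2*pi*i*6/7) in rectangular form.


Angle = 360*6/7 = 308.5714°
a = cos(308.5714°) = 0.6235
b = sin(308.5714°) = -0.7818

0.6235 - 0.7818i


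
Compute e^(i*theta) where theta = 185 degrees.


cos(185°) = -0.9962
sin(185°) = -0.0872

e^(i*185°) = -0.9962 - 0.0872i


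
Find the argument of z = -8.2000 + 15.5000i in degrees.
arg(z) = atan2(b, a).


Re = -8.2, Im = 15.5
arg = atan2(15.5, -8.2) = 117.8803 degrees

arg(z) = 117.8803 degrees


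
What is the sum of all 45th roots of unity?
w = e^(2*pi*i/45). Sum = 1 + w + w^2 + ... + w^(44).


The sum of all 45th roots of unity is 0.
Geometric series: (1 - w^45)/(1 - w) = (1-1)/(1-w) = 0 since w^45 = 1, w ≠ 1.
Alternatively: coefficient of z^44 in z^45 - 1 is 0.

0


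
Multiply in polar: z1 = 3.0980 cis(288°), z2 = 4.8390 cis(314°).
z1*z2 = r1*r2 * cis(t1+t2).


r = 3.0980 * 4.8390 = 14.9912
theta = 288° + 314° = 602° = 242° (mod 360)

14.9912 cis(242°)


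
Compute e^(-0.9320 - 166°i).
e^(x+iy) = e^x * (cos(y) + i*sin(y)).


e^-0.9320 = 0.3938
cos(-166°) = -0.9703
sin(-166°) = -0.2419
Real = 0.3938*(-0.9703) = -0.3821
Imag = 0.3938*(-0.2419) = -0.0953

-0.3821 - 0.0953i


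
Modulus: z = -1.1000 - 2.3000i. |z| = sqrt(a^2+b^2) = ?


|z| = sqrt((-1.1)^2 + (-2.3)^2) = sqrt(1.21 + 5.29) = sqrt(6.5) = 2.5495

|z| = 2.5495


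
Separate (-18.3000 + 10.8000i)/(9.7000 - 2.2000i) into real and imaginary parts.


Multiply by conjugate: (-18.3000 + 10.8000i)(9.7000 + 2.2000i) / (9.7^2 + (-2.2)^2)
Numerator real = -18.3*9.7 + 10.8*(-2.2) = -201.27
Numerator imag = 10.8*9.7 - (-18.3)*(-2.2) = 64.5
Denominator = 98.93
Re(z) = -201.27/98.93 = -2.0345
Im(z) = 64.5/98.93 = 0.6520

Re(z) = -2.0345, Im(z) = 0.6520


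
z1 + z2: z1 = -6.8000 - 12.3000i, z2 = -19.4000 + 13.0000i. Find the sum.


Real: -6.8 - 19.4 = -26.2
Imag: -12.3 + 13 = 0.7

-26.2000 + 0.7000i


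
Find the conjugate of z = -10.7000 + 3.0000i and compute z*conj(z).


z_bar = -10.7000 - 3.0000i
z*z_bar = (-10.7)^2 + 3^2 = 114.49 + 9 = 123.49

z_bar = -10.7000 - 3.0000i, z*z_bar = 123.49


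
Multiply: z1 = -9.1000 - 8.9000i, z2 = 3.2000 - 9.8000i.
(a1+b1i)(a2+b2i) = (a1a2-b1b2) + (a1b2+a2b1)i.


Real = -9.1*3.2 - (-8.9)*(-9.8) = -29.12 - 87.22 = -116.34
Imag = -9.1*(-9.8) + 3.2*(-8.9) = 89.18 - (28.48) = 60.7

-116.3400 + 60.7000i


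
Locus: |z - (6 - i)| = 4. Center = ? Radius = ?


|z - z0| = r is a circle with center z0 and radius r.
Center = (6, -1), radius = 4

Circle with center (6, -1) and radius 4


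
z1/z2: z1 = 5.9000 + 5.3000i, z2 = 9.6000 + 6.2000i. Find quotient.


Conjugate of z2 = 9.6000 - 6.2000i
Numerator: (5.9000 + 5.3000i)(9.6000 - 6.2000i) = 89.5000 + 14.3000i
Denominator: 9.6^2 + 6.2^2 = 130.6
Result = (89.5000 + 14.3000i)/130.6

0.6853 + 0.1095i


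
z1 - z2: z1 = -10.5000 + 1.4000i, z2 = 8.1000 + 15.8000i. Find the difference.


Real: -10.5 - 8.1 = -18.6
Imag: 1.4 - 15.8 = -14.4

-18.6000 - 14.4000i


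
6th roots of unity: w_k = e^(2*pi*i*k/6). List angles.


The 6th roots of unity are cis(360k/6°) for k=0..5
Angle step = 360/6 = 60°
Primitive root: cis(60°)
Primitive root = 0.5000 + 0.8660i

6 roots at angles: 0°, 60°, 120°, 180°, 240°, 300°
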